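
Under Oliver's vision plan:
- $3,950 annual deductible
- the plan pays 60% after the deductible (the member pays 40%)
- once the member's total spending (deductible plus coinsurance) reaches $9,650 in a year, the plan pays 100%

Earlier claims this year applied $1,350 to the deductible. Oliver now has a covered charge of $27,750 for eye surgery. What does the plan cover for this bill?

$19,450

$1,350 of the $3,950 deductible is already met, leaving $2,600.
That leaves $27,750 − $2,600 = $25,150 for coinsurance.
Coinsurance: $25,150 × 40% = $10,060.
That puts the member's cost at $2,600 + $10,060 = $12,660 before any cap.
That would bring total out-of-pocket to $14,010, past the $9,650 cap. The member is capped at $9,650 − $1,350 = $8,300 on this claim.
The insurer covers the remainder: $27,750 − $8,300 = $19,450.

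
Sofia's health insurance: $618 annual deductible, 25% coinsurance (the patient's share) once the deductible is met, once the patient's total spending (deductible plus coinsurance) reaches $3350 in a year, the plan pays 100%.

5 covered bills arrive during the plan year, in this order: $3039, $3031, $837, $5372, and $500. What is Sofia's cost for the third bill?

$209.25

Bill 1, $3039: deductible takes $618, $2421 remains; coinsurance $2421 × 25% = $605.25. Patient pays $1223.25; OOP now $1223.25.
Bill 2, $3031: deductible already satisfied, so patient's share is 25% × $3031 = $757.75. Patient owes $757.75 (running OOP $1981).
Bill 3, $837: deductible already satisfied, so patient's share is 25% × $837 = $209.25. Patient pays $209.25; OOP now $2190.25.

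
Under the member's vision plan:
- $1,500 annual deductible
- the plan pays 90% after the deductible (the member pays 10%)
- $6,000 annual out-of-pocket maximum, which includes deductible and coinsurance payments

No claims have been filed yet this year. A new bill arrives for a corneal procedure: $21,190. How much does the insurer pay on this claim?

$17,721

The full $1,500 deductible is still open; $1,500 of this bill applies to it.
After the $1,500 deductible portion, $21,190 − $1,500 = $19,690 is subject to coinsurance.
10% of $19,690 = $1,969 falls to the member.
So the member owes $1,500 + $1,969 = $3,469 before any cap.
Year-to-date out-of-pocket becomes $0 + $3,469 = $3,469, still under the $6,000 maximum, so no cap applies.
The plan picks up $21,190 − $3,469 = $17,721.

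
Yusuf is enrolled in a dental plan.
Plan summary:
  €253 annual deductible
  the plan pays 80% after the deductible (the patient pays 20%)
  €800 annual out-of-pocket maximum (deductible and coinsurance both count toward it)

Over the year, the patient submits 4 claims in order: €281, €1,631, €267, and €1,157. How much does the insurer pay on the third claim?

€213.60

#1 (€281): €253 finishes the deductible; €28 goes to coinsurance; coinsurance €28 × 20% = €5.60. Cost to patient: €258.60. OOP to date €258.60. Plan pays €281 − €258.60 = €22.40.
#2 (€1,631): 20% coinsurance on €1,631 = €326.20. Patient pays €326.20; OOP now €584.80. Insurer: €1,631 − €326.20 = €1,304.80.
#3 (€267): 20% coinsurance on €267 = €53.40. Cost to patient: €53.40. OOP to date €638.20. Insurer: €267 − €53.40 = €213.60.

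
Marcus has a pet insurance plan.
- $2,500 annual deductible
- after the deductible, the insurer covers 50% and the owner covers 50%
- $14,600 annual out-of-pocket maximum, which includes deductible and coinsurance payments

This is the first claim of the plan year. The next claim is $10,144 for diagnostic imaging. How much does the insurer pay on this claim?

$3,822

Nothing has been paid toward the $2,500 deductible, so the first $2,500 of this charge is applied there.
After the $2,500 deductible portion, $10,144 − $2,500 = $7,644 is subject to coinsurance.
50% of $7,644 = $3,822 falls to the owner.
Owner responsibility before any cap: $2,500 + $3,822 = $6,322.
Cumulative spending $0 + $6,322 = $6,322 stays under the $14,600 maximum.
The insurer covers the remainder: $10,144 − $6,322 = $3,822.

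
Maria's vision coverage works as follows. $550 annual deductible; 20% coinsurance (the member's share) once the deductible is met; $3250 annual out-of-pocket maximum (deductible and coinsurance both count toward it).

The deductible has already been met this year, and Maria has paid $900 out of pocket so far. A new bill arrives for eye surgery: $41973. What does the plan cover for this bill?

The deductible is already satisfied, so the full bill goes to coinsurance.
Member's 20% share of $41973 is $8394.60.
That would bring total out-of-pocket to $9294.60, past the $3250 cap. The member is capped at $3250 − $900 = $2350 on this claim.
The plan picks up $41973 − $2350 = $39623.

$39623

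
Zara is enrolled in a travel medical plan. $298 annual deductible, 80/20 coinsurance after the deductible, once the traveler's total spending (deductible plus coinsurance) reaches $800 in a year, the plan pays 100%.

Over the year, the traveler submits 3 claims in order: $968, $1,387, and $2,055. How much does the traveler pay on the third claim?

#1 ($968): deductible takes $298, $670 remains; coinsurance $670 × 20% = $134. Cost to traveler: $432. OOP to date $432.
#2 ($1,387): deductible met; 20% of $1,387 = $277.40. Cost to traveler: $277.40. OOP to date $709.40.
#3 ($2,055): deductible already satisfied, so traveler's share is 20% × $2,055 = $411. OOP would hit $1,120.40 > $800, so the cap limits the traveler to $800 − $709.40 = $90.60.

$90.60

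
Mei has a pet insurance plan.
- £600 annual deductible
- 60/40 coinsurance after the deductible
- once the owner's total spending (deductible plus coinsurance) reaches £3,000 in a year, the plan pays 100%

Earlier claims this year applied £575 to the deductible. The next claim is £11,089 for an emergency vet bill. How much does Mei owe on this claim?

£575 of the £600 deductible is already met, leaving £25.
The remaining £11,064 (= £11,089 − £25) moves to coinsurance.
40% of £11,064 = £4,425.60 falls to the owner.
So the owner owes £25 + £4,425.60 = £4,450.60 before any cap.
Year-to-date out-of-pocket would reach £575 + £4,450.60 = £5,025.60, above the £3,000 maximum, so the owner pays only £3,000 − £575 = £2,425.

£2,425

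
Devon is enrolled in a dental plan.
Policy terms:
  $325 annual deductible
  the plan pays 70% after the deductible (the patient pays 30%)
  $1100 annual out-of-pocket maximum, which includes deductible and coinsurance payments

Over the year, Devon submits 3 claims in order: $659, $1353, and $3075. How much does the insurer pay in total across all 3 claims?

Claim 1 ($659): $325 to deductible, leaving $334; 30% of $334 = $100.20. Patient pays $425.20; OOP now $425.20. Plan pays $659 − $425.20 = $233.80.
Claim 2 ($1353): deductible met; 30% of $1353 = $405.90. Patient pays $405.90; OOP now $831.10. Insurer: $1353 − $405.90 = $947.10.
Claim 3 ($3075): deductible met; 30% of $3075 = $922.50. OOP would hit $1753.60 > $1100, so the cap limits the patient to $1100 − $831.10 = $268.90. Insurer: $3075 − $268.90 = $2806.10.
Insurer total = bills − patient's total = $5087 − $1100 = $3987.

$3987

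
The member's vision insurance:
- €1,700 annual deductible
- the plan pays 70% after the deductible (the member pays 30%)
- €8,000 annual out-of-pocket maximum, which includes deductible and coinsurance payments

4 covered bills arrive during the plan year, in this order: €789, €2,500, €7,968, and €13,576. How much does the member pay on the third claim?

#1 (€789): all of it applies to the deductible. Member pays €789; OOP now €789.
#2 (€2,500): deductible takes €911, €1,589 remains; coinsurance €1,589 × 30% = €476.70. Member pays €1,387.70; OOP now €2,176.70.
#3 (€7,968): deductible met; 30% of €7,968 = €2,390.40. Cost to member: €2,390.40. OOP to date €4,567.10.

€2,390.40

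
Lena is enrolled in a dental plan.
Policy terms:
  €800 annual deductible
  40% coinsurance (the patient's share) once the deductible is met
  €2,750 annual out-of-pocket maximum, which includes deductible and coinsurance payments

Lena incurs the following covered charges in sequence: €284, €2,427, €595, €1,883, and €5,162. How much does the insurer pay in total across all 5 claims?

€7,601

Claim 1 (€284): all of it applies to the deductible. Patient owes €284 (running OOP €284). Insurer: €284 − €284 = €0.
Claim 2 (€2,427): €516 to deductible, leaving €1,911; patient's 40% is €764.40. Patient pays €1,280.40; OOP now €1,564.40. Plan pays €2,427 − €1,280.40 = €1,146.60.
Claim 3 (€595): deductible already satisfied, so patient's share is 40% × €595 = €238. Patient pays €238; OOP now €1,802.40. Plan pays €595 − €238 = €357.
Claim 4 (€1,883): deductible met; 40% of €1,883 = €753.20. Cost to patient: €753.20. OOP to date €2,555.60. Insurer: €1,883 − €753.20 = €1,129.80.
Claim 5 (€5,162): deductible met; 40% of €5,162 = €2,064.80. Adding that to €2,555.60 gives €4,620.40, past the €2,750 cap; patient pays only €2,750 − €2,555.60 = €194.40. Plan pays €5,162 − €194.40 = €4,967.60.
Insurer total: €0 + €1,146.60 + €357 + €1,129.80 + €4,967.60 = €7,601.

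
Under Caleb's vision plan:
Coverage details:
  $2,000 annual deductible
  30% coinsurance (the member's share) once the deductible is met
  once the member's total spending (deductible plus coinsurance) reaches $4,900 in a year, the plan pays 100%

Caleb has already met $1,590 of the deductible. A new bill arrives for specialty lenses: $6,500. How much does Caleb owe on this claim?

$2,237

$1,590 of the $2,000 deductible is already met, leaving $410.
That leaves $6,500 − $410 = $6,090 for coinsurance.
Member's 30% share of $6,090 is $1,827.
That puts the member's cost at $410 + $1,827 = $2,237 before any cap.
Total out-of-pocket so far would be $1,590 + $2,237 = $3,827, below the $4,900 cap — no reduction.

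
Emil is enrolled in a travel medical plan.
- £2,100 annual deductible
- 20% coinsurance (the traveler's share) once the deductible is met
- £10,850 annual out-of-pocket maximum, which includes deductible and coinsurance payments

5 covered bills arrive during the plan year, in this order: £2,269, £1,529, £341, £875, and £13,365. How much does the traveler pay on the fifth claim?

#1 (£2,269): £2,100 to deductible, leaving £169; 20% of £169 = £33.80. Traveler owes £2,133.80 (running OOP £2,133.80).
#2 (£1,529): deductible met; 20% of £1,529 = £305.80. Traveler owes £305.80 (running OOP £2,439.60).
#3 (£341): deductible met; 20% of £341 = £68.20. Cost to traveler: £68.20. OOP to date £2,507.80.
#4 (£875): deductible already satisfied, so traveler's share is 20% × £875 = £175. Traveler pays £175; OOP now £2,682.80.
#5 (£13,365): 20% coinsurance on £13,365 = £2,673. Traveler owes £2,673 (running OOP £5,355.80).

£2,673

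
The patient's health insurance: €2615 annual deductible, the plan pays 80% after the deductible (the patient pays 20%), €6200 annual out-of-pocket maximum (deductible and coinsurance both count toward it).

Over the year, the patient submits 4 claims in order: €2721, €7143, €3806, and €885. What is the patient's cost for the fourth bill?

Claim 1 (€2721): €2615 to deductible, leaving €106; patient's 20% is €21.20. Patient owes €2636.20 (running OOP €2636.20).
Claim 2 (€7143): 20% coinsurance on €7143 = €1428.60. Patient pays €1428.60; OOP now €4064.80.
Claim 3 (€3806): deductible met; 20% of €3806 = €761.20. Patient pays €761.20; OOP now €4826.
Claim 4 (€885): 20% coinsurance on €885 = €177. Patient owes €177 (running OOP €5003).

€177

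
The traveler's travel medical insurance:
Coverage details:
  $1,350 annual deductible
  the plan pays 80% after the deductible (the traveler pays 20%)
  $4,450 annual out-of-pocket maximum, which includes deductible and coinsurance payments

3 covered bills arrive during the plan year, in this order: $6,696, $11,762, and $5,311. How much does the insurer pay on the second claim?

Bill 1, $6,696: deductible takes $1,350, $5,346 remains; coinsurance $5,346 × 20% = $1,069.20. Cost to traveler: $2,419.20. OOP to date $2,419.20. Plan pays $6,696 − $2,419.20 = $4,276.80.
Bill 2, $11,762: deductible already satisfied, so traveler's share is 20% × $11,762 = $2,352.40. Adding that to $2,419.20 gives $4,771.60, past the $4,450 cap; traveler pays only $4,450 − $2,419.20 = $2,030.80. Insurer: $11,762 − $2,030.80 = $9,731.20.

$9,731.20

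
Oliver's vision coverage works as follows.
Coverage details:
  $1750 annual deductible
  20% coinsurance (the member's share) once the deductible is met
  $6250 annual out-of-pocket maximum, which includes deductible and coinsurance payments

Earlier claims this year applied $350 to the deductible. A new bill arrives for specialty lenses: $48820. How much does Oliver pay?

$5900

$350 of the $1750 deductible is already met, leaving $1400.
That leaves $48820 − $1400 = $47420 for coinsurance.
Coinsurance: $47420 × 20% = $9484.
That puts the member's cost at $1400 + $9484 = $10884 before any cap.
That would bring total out-of-pocket to $11234, past the $6250 cap. The member is capped at $6250 − $350 = $5900 on this claim.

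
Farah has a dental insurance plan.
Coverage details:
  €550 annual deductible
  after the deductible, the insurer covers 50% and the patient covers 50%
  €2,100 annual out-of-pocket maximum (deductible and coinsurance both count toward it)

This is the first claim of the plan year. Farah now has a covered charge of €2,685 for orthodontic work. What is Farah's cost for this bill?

€1,617.50

The full €550 deductible is still open; €550 of this bill applies to it.
The remaining €2,135 (= €2,685 − €550) moves to coinsurance.
Patient's 50% share of €2,135 is €1,067.50.
That puts the patient's cost at €550 + €1,067.50 = €1,617.50 before any cap.
Cumulative spending €0 + €1,617.50 = €1,617.50 stays under the €2,100 maximum.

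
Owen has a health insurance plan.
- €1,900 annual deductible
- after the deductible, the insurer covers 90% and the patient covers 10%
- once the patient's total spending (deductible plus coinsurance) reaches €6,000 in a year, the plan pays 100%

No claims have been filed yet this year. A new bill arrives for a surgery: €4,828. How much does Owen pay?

€2,192.80

Deductible not yet touched, so the first €1,900 of the bill goes to the deductible.
After the €1,900 deductible portion, €4,828 − €1,900 = €2,928 is subject to coinsurance.
Coinsurance: €2,928 × 10% = €292.80.
Patient responsibility before any cap: €1,900 + €292.80 = €2,192.80.
Total out-of-pocket so far would be €0 + €2,192.80 = €2,192.80, below the €6,000 cap — no reduction.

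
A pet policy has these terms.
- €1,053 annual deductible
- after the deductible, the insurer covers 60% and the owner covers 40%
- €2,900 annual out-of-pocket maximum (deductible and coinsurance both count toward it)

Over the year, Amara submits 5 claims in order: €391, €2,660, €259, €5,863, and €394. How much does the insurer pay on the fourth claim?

Claim 1 (€391): all of it applies to the deductible. Owner pays €391; OOP now €391. Plan pays €391 − €391 = €0.
Claim 2 (€2,660): deductible takes €662, €1,998 remains; owner's 40% is €799.20. Owner pays €1,461.20; OOP now €1,852.20. Insurer: €2,660 − €1,461.20 = €1,198.80.
Claim 3 (€259): deductible met; 40% of €259 = €103.60. Owner pays €103.60; OOP now €1,955.80. Insurer: €259 − €103.60 = €155.40.
Claim 4 (€5,863): deductible met; 40% of €5,863 = €2,345.20. Adding that to €1,955.80 gives €4,301, past the €2,900 cap; owner pays only €2,900 − €1,955.80 = €944.20. Insurer: €5,863 − €944.20 = €4,918.80.

€4,918.80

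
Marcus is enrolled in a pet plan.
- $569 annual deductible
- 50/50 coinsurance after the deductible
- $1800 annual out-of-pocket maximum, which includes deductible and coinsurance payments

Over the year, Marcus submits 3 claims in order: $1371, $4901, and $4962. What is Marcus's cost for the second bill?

$830

#1 ($1371): deductible takes $569, $802 remains; owner's 50% is $401. Owner owes $970 (running OOP $970).
#2 ($4901): 50% coinsurance on $4901 = $2450.50. Adding that to $970 gives $3420.50, past the $1800 cap; owner pays only $1800 − $970 = $830.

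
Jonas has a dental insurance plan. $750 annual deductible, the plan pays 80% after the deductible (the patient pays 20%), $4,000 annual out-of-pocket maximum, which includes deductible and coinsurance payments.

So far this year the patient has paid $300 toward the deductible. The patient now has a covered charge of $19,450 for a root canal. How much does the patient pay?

$300 of the $750 deductible is already met, leaving $450.
After the $450 deductible portion, $19,450 − $450 = $19,000 is subject to coinsurance.
Patient's 20% share of $19,000 is $3,800.
Patient responsibility before any cap: $450 + $3,800 = $4,250.
Year-to-date out-of-pocket would reach $300 + $4,250 = $4,550, above the $4,000 maximum, so the patient pays only $4,000 − $300 = $3,700.

$3,700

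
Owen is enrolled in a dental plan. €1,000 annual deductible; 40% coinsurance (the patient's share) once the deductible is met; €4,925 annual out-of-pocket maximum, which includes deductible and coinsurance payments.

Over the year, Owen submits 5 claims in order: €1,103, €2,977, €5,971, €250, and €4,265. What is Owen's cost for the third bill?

€2,388.40

Claim 1 — €1,103: deductible takes €1,000, €103 remains; 40% of €103 = €41.20. Cost to patient: €1,041.20. OOP to date €1,041.20.
Claim 2 — €2,977: deductible met; 40% of €2,977 = €1,190.80. Cost to patient: €1,190.80. OOP to date €2,232.
Claim 3 — €5,971: 40% coinsurance on €5,971 = €2,388.40. Patient owes €2,388.40 (running OOP €4,620.40).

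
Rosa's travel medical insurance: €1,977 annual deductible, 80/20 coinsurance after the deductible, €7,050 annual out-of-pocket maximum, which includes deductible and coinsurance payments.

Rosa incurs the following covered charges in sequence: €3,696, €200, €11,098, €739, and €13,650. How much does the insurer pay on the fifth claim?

#1 (€3,696): €1,977 to deductible, leaving €1,719; 20% of €1,719 = €343.80. Cost to traveler: €2,320.80. OOP to date €2,320.80. Plan pays €3,696 − €2,320.80 = €1,375.20.
#2 (€200): deductible already satisfied, so traveler's share is 20% × €200 = €40. Traveler pays €40; OOP now €2,360.80. Insurer: €200 − €40 = €160.
#3 (€11,098): 20% coinsurance on €11,098 = €2,219.60. Traveler owes €2,219.60 (running OOP €4,580.40). Plan pays €11,098 − €2,219.60 = €8,878.40.
#4 (€739): deductible already satisfied, so traveler's share is 20% × €739 = €147.80. Cost to traveler: €147.80. OOP to date €4,728.20. Insurer: €739 − €147.80 = €591.20.
#5 (€13,650): deductible already satisfied, so traveler's share is 20% × €13,650 = €2,730. That would push OOP to €7,458.20, over the €7,050 cap, so traveler pays €7,050 − €4,728.20 = €2,321.80. Insurer: €13,650 − €2,321.80 = €11,328.20.

€11,328.20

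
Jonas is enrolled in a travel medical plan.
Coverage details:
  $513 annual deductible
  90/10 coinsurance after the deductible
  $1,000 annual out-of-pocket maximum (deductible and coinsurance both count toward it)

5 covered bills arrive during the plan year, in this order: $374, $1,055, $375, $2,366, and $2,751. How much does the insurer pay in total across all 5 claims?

#1 ($374): all of it applies to the deductible. Traveler owes $374 (running OOP $374). Plan pays $374 − $374 = $0.
#2 ($1,055): deductible takes $139, $916 remains; coinsurance $916 × 10% = $91.60. Cost to traveler: $230.60. OOP to date $604.60. Plan pays $1,055 − $230.60 = $824.40.
#3 ($375): deductible already satisfied, so traveler's share is 10% × $375 = $37.50. Cost to traveler: $37.50. OOP to date $642.10. Insurer: $375 − $37.50 = $337.50.
#4 ($2,366): deductible already satisfied, so traveler's share is 10% × $2,366 = $236.60. Traveler owes $236.60 (running OOP $878.70). Plan pays $2,366 − $236.60 = $2,129.40.
#5 ($2,751): deductible met; 10% of $2,751 = $275.10. That would push OOP to $1,153.80, over the $1,000 cap, so traveler pays $1,000 − $878.70 = $121.30. Insurer: $2,751 − $121.30 = $2,629.70.
Insurer total = bills − traveler's total = $6,921 − $1,000 = $5,921.

$5,921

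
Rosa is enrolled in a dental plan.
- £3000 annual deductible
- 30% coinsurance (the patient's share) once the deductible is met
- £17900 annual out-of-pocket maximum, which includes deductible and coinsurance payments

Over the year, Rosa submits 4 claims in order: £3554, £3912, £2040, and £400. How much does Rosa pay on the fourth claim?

Claim 1 — £3554: £3000 finishes the deductible; £554 goes to coinsurance; coinsurance £554 × 30% = £166.20. Patient pays £3166.20; OOP now £3166.20.
Claim 2 — £3912: deductible already satisfied, so patient's share is 30% × £3912 = £1173.60. Patient owes £1173.60 (running OOP £4339.80).
Claim 3 — £2040: deductible met; 30% of £2040 = £612. Patient owes £612 (running OOP £4951.80).
Claim 4 — £400: deductible already satisfied, so patient's share is 30% × £400 = £120. Cost to patient: £120. OOP to date £5071.80.

£120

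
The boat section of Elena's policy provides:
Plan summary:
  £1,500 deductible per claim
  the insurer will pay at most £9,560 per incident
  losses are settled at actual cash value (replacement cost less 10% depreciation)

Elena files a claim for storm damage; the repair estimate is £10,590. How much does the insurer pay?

At 10% depreciation, ACV = £10,590 − £1,059 = £9,531.
Less the £1,500 deductible: £9,531 − £1,500 = £8,031.
£8,031 ≤ £9,560, so the limit doesn't bind; insurer pays £8,031.

£8,031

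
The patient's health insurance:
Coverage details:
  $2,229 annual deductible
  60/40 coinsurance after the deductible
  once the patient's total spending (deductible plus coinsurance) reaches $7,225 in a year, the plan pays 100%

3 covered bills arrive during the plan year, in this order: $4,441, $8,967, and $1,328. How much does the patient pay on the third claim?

$524.40

#1 ($4,441): $2,229 finishes the deductible; $2,212 goes to coinsurance; 40% of $2,212 = $884.80. Cost to patient: $3,113.80. OOP to date $3,113.80.
#2 ($8,967): deductible met; 40% of $8,967 = $3,586.80. Cost to patient: $3,586.80. OOP to date $6,700.60.
#3 ($1,328): 40% coinsurance on $1,328 = $531.20. Adding that to $6,700.60 gives $7,231.80, past the $7,225 cap; patient pays only $7,225 − $6,700.60 = $524.40.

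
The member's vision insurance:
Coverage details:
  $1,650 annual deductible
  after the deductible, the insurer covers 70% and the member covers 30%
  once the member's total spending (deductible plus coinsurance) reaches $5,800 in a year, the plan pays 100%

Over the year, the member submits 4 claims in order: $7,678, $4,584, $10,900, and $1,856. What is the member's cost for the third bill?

Claim 1 — $7,678: $1,650 finishes the deductible; $6,028 goes to coinsurance; coinsurance $6,028 × 30% = $1,808.40. Member pays $3,458.40; OOP now $3,458.40.
Claim 2 — $4,584: deductible met; 30% of $4,584 = $1,375.20. Cost to member: $1,375.20. OOP to date $4,833.60.
Claim 3 — $10,900: deductible already satisfied, so member's share is 30% × $10,900 = $3,270. OOP would hit $8,103.60 > $5,800, so the cap limits the member to $5,800 − $4,833.60 = $966.40.

$966.40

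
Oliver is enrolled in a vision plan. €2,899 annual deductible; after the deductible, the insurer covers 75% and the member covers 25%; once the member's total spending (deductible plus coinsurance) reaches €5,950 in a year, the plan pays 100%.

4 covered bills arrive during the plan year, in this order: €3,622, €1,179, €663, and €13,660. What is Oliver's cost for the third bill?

Bill 1, €3,622: €2,899 to deductible, leaving €723; coinsurance €723 × 25% = €180.75. Member owes €3,079.75 (running OOP €3,079.75).
Bill 2, €1,179: 25% coinsurance on €1,179 = €294.75. Member owes €294.75 (running OOP €3,374.50).
Bill 3, €663: deductible already satisfied, so member's share is 25% × €663 = €165.75. Cost to member: €165.75. OOP to date €3,540.25.

€165.75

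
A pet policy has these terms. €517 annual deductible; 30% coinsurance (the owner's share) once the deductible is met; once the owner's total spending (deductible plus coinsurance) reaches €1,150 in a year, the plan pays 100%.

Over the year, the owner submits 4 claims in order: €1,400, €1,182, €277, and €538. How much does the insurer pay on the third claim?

Claim 1 — €1,400: €517 finishes the deductible; €883 goes to coinsurance; 30% of €883 = €264.90. Owner pays €781.90; OOP now €781.90. Insurer: €1,400 − €781.90 = €618.10.
Claim 2 — €1,182: deductible met; 30% of €1,182 = €354.60. Owner owes €354.60 (running OOP €1,136.50). Insurer: €1,182 − €354.60 = €827.40.
Claim 3 — €277: 30% coinsurance on €277 = €83.10. OOP would hit €1,219.60 > €1,150, so the cap limits the owner to €1,150 − €1,136.50 = €13.50. Insurer: €277 − €13.50 = €263.50.

€263.50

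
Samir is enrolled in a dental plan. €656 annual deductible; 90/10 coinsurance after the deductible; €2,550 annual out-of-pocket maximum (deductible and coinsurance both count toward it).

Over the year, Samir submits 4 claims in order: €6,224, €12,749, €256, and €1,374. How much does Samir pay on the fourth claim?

€36.70

Claim 1 — €6,224: €656 finishes the deductible; €5,568 goes to coinsurance; patient's 10% is €556.80. Cost to patient: €1,212.80. OOP to date €1,212.80.
Claim 2 — €12,749: 10% coinsurance on €12,749 = €1,274.90. Patient owes €1,274.90 (running OOP €2,487.70).
Claim 3 — €256: deductible already satisfied, so patient's share is 10% × €256 = €25.60. Patient owes €25.60 (running OOP €2,513.30).
Claim 4 — €1,374: deductible already satisfied, so patient's share is 10% × €1,374 = €137.40. OOP would hit €2,650.70 > €2,550, so the cap limits the patient to €2,550 − €2,513.30 = €36.70.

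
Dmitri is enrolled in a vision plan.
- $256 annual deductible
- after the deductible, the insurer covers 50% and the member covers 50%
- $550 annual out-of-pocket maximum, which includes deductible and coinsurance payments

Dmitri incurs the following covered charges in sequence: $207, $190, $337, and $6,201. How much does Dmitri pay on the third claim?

$168.50

Claim 1 ($207): fully absorbed by the deductible. Member pays $207; OOP now $207.
Claim 2 ($190): deductible takes $49, $141 remains; coinsurance $141 × 50% = $70.50. Member owes $119.50 (running OOP $326.50).
Claim 3 ($337): 50% coinsurance on $337 = $168.50. Member pays $168.50; OOP now $495.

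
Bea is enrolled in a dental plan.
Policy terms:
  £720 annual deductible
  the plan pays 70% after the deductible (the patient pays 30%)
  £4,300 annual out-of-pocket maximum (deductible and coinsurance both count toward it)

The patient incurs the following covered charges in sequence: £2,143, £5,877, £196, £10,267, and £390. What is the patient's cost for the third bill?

#1 (£2,143): deductible takes £720, £1,423 remains; 30% of £1,423 = £426.90. Patient owes £1,146.90 (running OOP £1,146.90).
#2 (£5,877): 30% coinsurance on £5,877 = £1,763.10. Cost to patient: £1,763.10. OOP to date £2,910.
#3 (£196): deductible already satisfied, so patient's share is 30% × £196 = £58.80. Patient owes £58.80 (running OOP £2,968.80).

£58.80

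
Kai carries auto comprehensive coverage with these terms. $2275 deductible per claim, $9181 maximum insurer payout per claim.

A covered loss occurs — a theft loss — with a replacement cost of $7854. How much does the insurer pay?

$5579

Less the $2275 deductible: $7854 − $2275 = $5579.
$5579 ≤ $9181, so the limit doesn't bind; insurer pays $5579.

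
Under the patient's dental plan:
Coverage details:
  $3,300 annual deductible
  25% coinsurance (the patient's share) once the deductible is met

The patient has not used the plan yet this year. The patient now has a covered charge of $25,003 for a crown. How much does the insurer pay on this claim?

Nothing has been paid toward the $3,300 deductible, so the first $3,300 of this charge is applied there.
After the $3,300 deductible portion, $25,003 − $3,300 = $21,703 is subject to coinsurance.
Patient's 25% share of $21,703 is $5,425.75.
So the patient owes $3,300 + $5,425.75 = $8,725.75.
Insurer pays the balance: $25,003 − $8,725.75 = $16,277.25.

$16,277.25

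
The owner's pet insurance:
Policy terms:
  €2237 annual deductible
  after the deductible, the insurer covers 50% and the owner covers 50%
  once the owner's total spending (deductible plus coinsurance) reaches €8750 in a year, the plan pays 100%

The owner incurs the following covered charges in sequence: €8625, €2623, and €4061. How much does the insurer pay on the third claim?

Claim 1 (€8625): €2237 to deductible, leaving €6388; owner's 50% is €3194. Cost to owner: €5431. OOP to date €5431. Insurer: €8625 − €5431 = €3194.
Claim 2 (€2623): deductible already satisfied, so owner's share is 50% × €2623 = €1311.50. Cost to owner: €1311.50. OOP to date €6742.50. Plan pays €2623 − €1311.50 = €1311.50.
Claim 3 (€4061): deductible already satisfied, so owner's share is 50% × €4061 = €2030.50. That would push OOP to €8773, over the €8750 cap, so owner pays €8750 − €6742.50 = €2007.50. Insurer: €4061 − €2007.50 = €2053.50.

€2053.50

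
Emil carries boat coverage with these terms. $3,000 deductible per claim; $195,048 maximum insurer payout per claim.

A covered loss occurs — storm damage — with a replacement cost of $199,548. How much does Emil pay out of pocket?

$4,500

Less the $3,000 deductible: $199,548 − $3,000 = $196,548.
$196,548 exceeds the $195,048 limit, so the insurer pays the limit: $195,048.
Out of pocket: $199,548 − $195,048 = $4,500.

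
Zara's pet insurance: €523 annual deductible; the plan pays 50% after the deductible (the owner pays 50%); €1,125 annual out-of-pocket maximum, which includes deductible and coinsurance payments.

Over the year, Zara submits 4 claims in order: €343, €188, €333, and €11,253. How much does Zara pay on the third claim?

#1 (€343): all of it applies to the deductible. Owner pays €343; OOP now €343.
#2 (€188): €180 finishes the deductible; €8 goes to coinsurance; coinsurance €8 × 50% = €4. Owner pays €184; OOP now €527.
#3 (€333): 50% coinsurance on €333 = €166.50. Owner owes €166.50 (running OOP €693.50).

€166.50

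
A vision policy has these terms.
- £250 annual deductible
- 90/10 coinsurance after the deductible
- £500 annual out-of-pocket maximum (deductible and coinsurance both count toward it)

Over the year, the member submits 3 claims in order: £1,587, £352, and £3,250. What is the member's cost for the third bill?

£81.10

#1 (£1,587): £250 to deductible, leaving £1,337; 10% of £1,337 = £133.70. Member pays £383.70; OOP now £383.70.
#2 (£352): 10% coinsurance on £352 = £35.20. Cost to member: £35.20. OOP to date £418.90.
#3 (£3,250): deductible met; 10% of £3,250 = £325. That would push OOP to £743.90, over the £500 cap, so member pays £500 − £418.90 = £81.10.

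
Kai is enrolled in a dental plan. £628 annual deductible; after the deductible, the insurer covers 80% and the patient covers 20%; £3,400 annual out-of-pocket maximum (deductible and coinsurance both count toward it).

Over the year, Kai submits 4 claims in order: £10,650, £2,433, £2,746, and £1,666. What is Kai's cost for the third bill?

£281

Bill 1, £10,650: £628 to deductible, leaving £10,022; 20% of £10,022 = £2,004.40. Patient pays £2,632.40; OOP now £2,632.40.
Bill 2, £2,433: deductible met; 20% of £2,433 = £486.60. Patient owes £486.60 (running OOP £3,119).
Bill 3, £2,746: deductible already satisfied, so patient's share is 20% × £2,746 = £549.20. That would push OOP to £3,668.20, over the £3,400 cap, so patient pays £3,400 − £3,119 = £281.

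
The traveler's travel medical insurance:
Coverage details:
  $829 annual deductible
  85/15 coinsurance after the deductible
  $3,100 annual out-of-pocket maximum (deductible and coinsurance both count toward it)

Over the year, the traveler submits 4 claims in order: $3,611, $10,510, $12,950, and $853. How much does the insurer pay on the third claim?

$12,672.80

Claim 1 — $3,611: $829 to deductible, leaving $2,782; 15% of $2,782 = $417.30. Traveler owes $1,246.30 (running OOP $1,246.30). Plan pays $3,611 − $1,246.30 = $2,364.70.
Claim 2 — $10,510: 15% coinsurance on $10,510 = $1,576.50. Traveler pays $1,576.50; OOP now $2,822.80. Insurer: $10,510 − $1,576.50 = $8,933.50.
Claim 3 — $12,950: deductible met; 15% of $12,950 = $1,942.50. Adding that to $2,822.80 gives $4,765.30, past the $3,100 cap; traveler pays only $3,100 − $2,822.80 = $277.20. Plan pays $12,950 − $277.20 = $12,672.80.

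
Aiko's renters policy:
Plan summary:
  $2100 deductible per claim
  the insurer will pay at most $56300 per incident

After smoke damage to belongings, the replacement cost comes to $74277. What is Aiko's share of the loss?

Less the $2100 deductible: $74277 − $2100 = $72177.
Since $72177 > $56300, the payout is capped at $56300.
Tenant's share is the uncovered remainder: $74277 − $56300 = $17977.

$17977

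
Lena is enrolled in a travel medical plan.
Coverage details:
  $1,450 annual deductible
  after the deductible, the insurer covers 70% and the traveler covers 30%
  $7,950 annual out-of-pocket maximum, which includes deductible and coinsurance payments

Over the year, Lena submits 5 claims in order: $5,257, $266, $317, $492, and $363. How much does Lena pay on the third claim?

$95.10

#1 ($5,257): deductible takes $1,450, $3,807 remains; 30% of $3,807 = $1,142.10. Cost to traveler: $2,592.10. OOP to date $2,592.10.
#2 ($266): deductible met; 30% of $266 = $79.80. Traveler owes $79.80 (running OOP $2,671.90).
#3 ($317): deductible already satisfied, so traveler's share is 30% × $317 = $95.10. Cost to traveler: $95.10. OOP to date $2,767.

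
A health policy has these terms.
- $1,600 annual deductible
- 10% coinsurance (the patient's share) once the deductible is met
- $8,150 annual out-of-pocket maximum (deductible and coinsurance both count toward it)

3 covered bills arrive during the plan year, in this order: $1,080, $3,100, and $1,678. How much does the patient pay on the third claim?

Bill 1, $1,080: fully absorbed by the deductible. Patient owes $1,080 (running OOP $1,080).
Bill 2, $3,100: $520 finishes the deductible; $2,580 goes to coinsurance; 10% of $2,580 = $258. Patient owes $778 (running OOP $1,858).
Bill 3, $1,678: deductible already satisfied, so patient's share is 10% × $1,678 = $167.80. Cost to patient: $167.80. OOP to date $2,025.80.

$167.80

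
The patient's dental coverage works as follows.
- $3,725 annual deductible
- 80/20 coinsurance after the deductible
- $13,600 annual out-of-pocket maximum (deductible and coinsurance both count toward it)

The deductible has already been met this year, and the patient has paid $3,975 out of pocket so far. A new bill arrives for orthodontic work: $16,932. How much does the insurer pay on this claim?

The deductible is already satisfied, so the full bill goes to coinsurance.
Patient's 20% share of $16,932 is $3,386.40.
Total out-of-pocket so far would be $3,975 + $3,386.40 = $7,361.40, below the $13,600 cap — no reduction.
The insurer covers the remainder: $16,932 − $3,386.40 = $13,545.60.

$13,545.60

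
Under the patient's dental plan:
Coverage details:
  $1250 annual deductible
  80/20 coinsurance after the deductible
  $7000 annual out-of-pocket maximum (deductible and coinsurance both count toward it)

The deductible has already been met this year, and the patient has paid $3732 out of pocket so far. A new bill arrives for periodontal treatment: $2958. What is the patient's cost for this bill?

$591.60

With the deductible met, the entire $2958 is subject to coinsurance.
20% of $2958 = $591.60 falls to the patient.
Cumulative spending $3732 + $591.60 = $4323.60 stays under the $7000 maximum.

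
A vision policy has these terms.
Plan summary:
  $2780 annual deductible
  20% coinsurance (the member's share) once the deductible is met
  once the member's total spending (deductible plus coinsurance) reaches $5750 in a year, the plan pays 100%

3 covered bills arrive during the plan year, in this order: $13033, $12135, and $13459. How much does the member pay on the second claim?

Bill 1, $13033: deductible takes $2780, $10253 remains; 20% of $10253 = $2050.60. Cost to member: $4830.60. OOP to date $4830.60.
Bill 2, $12135: 20% coinsurance on $12135 = $2427. That would push OOP to $7257.60, over the $5750 cap, so member pays $5750 − $4830.60 = $919.40.

$919.40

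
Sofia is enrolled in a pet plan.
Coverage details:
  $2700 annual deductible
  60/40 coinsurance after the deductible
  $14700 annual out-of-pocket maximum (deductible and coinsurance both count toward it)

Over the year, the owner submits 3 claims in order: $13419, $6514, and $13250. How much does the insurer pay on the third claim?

$8143.20

#1 ($13419): deductible takes $2700, $10719 remains; coinsurance $10719 × 40% = $4287.60. Owner pays $6987.60; OOP now $6987.60. Plan pays $13419 − $6987.60 = $6431.40.
#2 ($6514): 40% coinsurance on $6514 = $2605.60. Owner owes $2605.60 (running OOP $9593.20). Plan pays $6514 − $2605.60 = $3908.40.
#3 ($13250): deductible already satisfied, so owner's share is 40% × $13250 = $5300. Adding that to $9593.20 gives $14893.20, past the $14700 cap; owner pays only $14700 − $9593.20 = $5106.80. Insurer: $13250 − $5106.80 = $8143.20.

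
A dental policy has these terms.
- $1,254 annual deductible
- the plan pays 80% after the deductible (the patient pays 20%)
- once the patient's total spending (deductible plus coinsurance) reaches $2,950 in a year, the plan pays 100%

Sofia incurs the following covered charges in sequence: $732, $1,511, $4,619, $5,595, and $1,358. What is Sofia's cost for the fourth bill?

$574.40

Claim 1 ($732): entire amount goes to the deductible. Patient pays $732; OOP now $732.
Claim 2 ($1,511): $522 finishes the deductible; $989 goes to coinsurance; 20% of $989 = $197.80. Patient owes $719.80 (running OOP $1,451.80).
Claim 3 ($4,619): deductible met; 20% of $4,619 = $923.80. Patient owes $923.80 (running OOP $2,375.60).
Claim 4 ($5,595): deductible already satisfied, so patient's share is 20% × $5,595 = $1,119. That would push OOP to $3,494.60, over the $2,950 cap, so patient pays $2,950 − $2,375.60 = $574.40.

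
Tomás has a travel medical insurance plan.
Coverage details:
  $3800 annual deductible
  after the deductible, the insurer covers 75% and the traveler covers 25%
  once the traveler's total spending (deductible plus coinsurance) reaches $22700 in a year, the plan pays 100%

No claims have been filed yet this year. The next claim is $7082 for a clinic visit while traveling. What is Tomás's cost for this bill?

Nothing has been paid toward the $3800 deductible, so the first $3800 of this charge is applied there.
The remaining $3282 (= $7082 − $3800) moves to coinsurance.
25% of $3282 = $820.50 falls to the traveler.
That puts the traveler's cost at $3800 + $820.50 = $4620.50 before any cap.
Year-to-date out-of-pocket becomes $0 + $4620.50 = $4620.50, still under the $22700 maximum, so no cap applies.

$4620.50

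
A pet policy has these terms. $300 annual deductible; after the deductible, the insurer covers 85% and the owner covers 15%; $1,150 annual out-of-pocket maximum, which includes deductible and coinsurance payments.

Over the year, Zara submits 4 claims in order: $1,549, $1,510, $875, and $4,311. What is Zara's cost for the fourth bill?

#1 ($1,549): deductible takes $300, $1,249 remains; 15% of $1,249 = $187.35. Cost to owner: $487.35. OOP to date $487.35.
#2 ($1,510): deductible met; 15% of $1,510 = $226.50. Cost to owner: $226.50. OOP to date $713.85.
#3 ($875): deductible met; 15% of $875 = $131.25. Owner pays $131.25; OOP now $845.10.
#4 ($4,311): 15% coinsurance on $4,311 = $646.65. That would push OOP to $1,491.75, over the $1,150 cap, so owner pays $1,150 − $845.10 = $304.90.

$304.90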